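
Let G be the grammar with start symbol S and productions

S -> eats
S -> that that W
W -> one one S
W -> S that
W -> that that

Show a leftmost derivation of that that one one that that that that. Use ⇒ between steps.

S ⇒ that that W   [S -> that that W]
that that W ⇒ that that one one S   [W -> one one S]
that that one one S ⇒ that that one one that that W   [S -> that that W]
that that one one that that W ⇒ that that one one that that that that   [W -> that that]

S ⇒ that that W ⇒ that that one one S ⇒ that that one one that that W ⇒ that that one one that that that that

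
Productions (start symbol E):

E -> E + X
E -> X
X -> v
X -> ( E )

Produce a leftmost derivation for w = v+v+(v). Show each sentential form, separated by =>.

E => E+X   [E -> E + X]
E+X => E+X+X   [E -> E + X]
E+X+X => X+X+X   [E -> X]
X+X+X => v+X+X   [X -> v]
v+X+X => v+v+X   [X -> v]
v+v+X => v+v+(E)   [X -> ( E )]
v+v+(E) => v+v+(X)   [E -> X]
v+v+(X) => v+v+(v)   [X -> v]

E => E+X => E+X+X => X+X+X => v+X+X => v+v+X => v+v+(E) => v+v+(X) => v+v+(v)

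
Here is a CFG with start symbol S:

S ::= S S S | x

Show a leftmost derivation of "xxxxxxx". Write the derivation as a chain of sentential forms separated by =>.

S => SSS => SSSSS => SSSSSSS => xSSSSSS => xxSSSSS => xxxSSSS => xxxxSSS => xxxxxSS => xxxxxxS => xxxxxxx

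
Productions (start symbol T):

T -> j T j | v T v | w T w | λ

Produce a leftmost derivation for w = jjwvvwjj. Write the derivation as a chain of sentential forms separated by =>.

T => jTj   [T -> j T j]
jTj => jjTjj   [T -> j T j]
jjTjj => jjwTwjj   [T -> w T w]
jjwTwjj => jjwvTvwjj   [T -> v T v]
jjwvTvwjj => jjwvvwjj   [T -> λ]

T=>jTj=>jjTjj=>jjwTwjj=>jjwvTvwjj=>jjwvvwjj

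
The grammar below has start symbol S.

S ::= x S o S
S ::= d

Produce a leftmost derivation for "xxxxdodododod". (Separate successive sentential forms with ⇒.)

S ⇒ xSoS ⇒ xxSoSoS ⇒ xxxSoSoSoS ⇒ xxxxSoSoSoSoS ⇒ xxxxdoSoSoSoS ⇒ xxxxdodoSoSoS ⇒ xxxxdododoSoS ⇒ xxxxdodododoS ⇒ xxxxdodododod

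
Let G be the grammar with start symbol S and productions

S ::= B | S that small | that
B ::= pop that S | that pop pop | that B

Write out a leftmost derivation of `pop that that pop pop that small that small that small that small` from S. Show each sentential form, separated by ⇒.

S ⇒ S that small ⇒ S that small that small ⇒ B that small that small ⇒ pop that S that small that small ⇒ pop that S that small that small that small ⇒ pop that S that small that small that small that small ⇒ pop that B that small that small that small that small ⇒ pop that that pop pop that small that small that small that small

S ⇒ S that small   [S ::= S that small]
S that small ⇒ S that small that small   [S ::= S that small]
S that small that small ⇒ B that small that small   [S ::= B]
B that small that small ⇒ pop that S that small that small   [B ::= pop that S]
pop that S that small that small ⇒ pop that S that small that small that small   [S ::= S that small]
pop that S that small that small that small ⇒ pop that S that small that small that small that small   [S ::= S that small]
pop that S that small that small that small that small ⇒ pop that B that small that small that small that small   [S ::= B]
pop that B that small that small that small that small ⇒ pop that that pop pop that small that small that small that small   [B ::= that pop pop]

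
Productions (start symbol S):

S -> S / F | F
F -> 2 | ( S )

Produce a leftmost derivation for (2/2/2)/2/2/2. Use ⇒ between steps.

S ⇒ S/F   [S -> S / F]
S/F ⇒ S/F/F   [S -> S / F]
S/F/F ⇒ S/F/F/F   [S -> S / F]
S/F/F/F ⇒ F/F/F/F   [S -> F]
F/F/F/F ⇒ (S)/F/F/F   [F -> ( S )]
(S)/F/F/F ⇒ (S/F)/F/F/F   [S -> S / F]
(S/F)/F/F/F ⇒ (S/F/F)/F/F/F   [S -> S / F]
(S/F/F)/F/F/F ⇒ (F/F/F)/F/F/F   [S -> F]
(F/F/F)/F/F/F ⇒ (2/F/F)/F/F/F   [F -> 2]
(2/F/F)/F/F/F ⇒ (2/2/F)/F/F/F   [F -> 2]
(2/2/F)/F/F/F ⇒ (2/2/2)/F/F/F   [F -> 2]
(2/2/2)/F/F/F ⇒ (2/2/2)/2/F/F   [F -> 2]
(2/2/2)/2/F/F ⇒ (2/2/2)/2/2/F   [F -> 2]
(2/2/2)/2/2/F ⇒ (2/2/2)/2/2/2   [F -> 2]

S ⇒ S/F ⇒ S/F/F ⇒ S/F/F/F ⇒ F/F/F/F ⇒ (S)/F/F/F ⇒ (S/F)/F/F/F ⇒ (S/F/F)/F/F/F ⇒ (F/F/F)/F/F/F ⇒ (2/F/F)/F/F/F ⇒ (2/2/F)/F/F/F ⇒ (2/2/2)/F/F/F ⇒ (2/2/2)/2/F/F ⇒ (2/2/2)/2/2/F ⇒ (2/2/2)/2/2/2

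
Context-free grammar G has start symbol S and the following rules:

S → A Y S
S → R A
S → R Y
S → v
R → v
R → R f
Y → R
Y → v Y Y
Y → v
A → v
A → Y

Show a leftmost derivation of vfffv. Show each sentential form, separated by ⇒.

S ⇒ RY ⇒ RfY ⇒ RffY ⇒ RfffY ⇒ vfffY ⇒ vfffR ⇒ vfffv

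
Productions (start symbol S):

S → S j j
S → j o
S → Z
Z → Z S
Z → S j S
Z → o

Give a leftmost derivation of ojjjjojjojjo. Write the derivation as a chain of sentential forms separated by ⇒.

S ⇒ Z   [S → Z]
Z ⇒ SjS   [Z → S j S]
SjS ⇒ SjjjS   [S → S j j]
SjjjS ⇒ ZjjjS   [S → Z]
ZjjjS ⇒ ojjjS   [Z → o]
ojjjS ⇒ ojjjZ   [S → Z]
ojjjZ ⇒ ojjjSjS   [Z → S j S]
ojjjSjS ⇒ ojjjjojS   [S → j o]
ojjjjojS ⇒ ojjjjojZ   [S → Z]
ojjjjojZ ⇒ ojjjjojSjS   [Z → S j S]
ojjjjojSjS ⇒ ojjjjojjojS   [S → j o]
ojjjjojjojS ⇒ ojjjjojjojjo   [S → j o]

S ⇒ Z ⇒ SjS ⇒ SjjjS ⇒ ZjjjS ⇒ ojjjS ⇒ ojjjZ ⇒ ojjjSjS ⇒ ojjjjojS ⇒ ojjjjojZ ⇒ ojjjjojSjS ⇒ ojjjjojjojS ⇒ ojjjjojjojjo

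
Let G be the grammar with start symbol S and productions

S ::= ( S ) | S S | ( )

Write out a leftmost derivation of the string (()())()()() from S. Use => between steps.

S => SS   [S ::= S S]
SS => SSS   [S ::= S S]
SSS => SSSS   [S ::= S S]
SSSS => (S)SSS   [S ::= ( S )]
(S)SSS => (SS)SSS   [S ::= S S]
(SS)SSS => (()S)SSS   [S ::= ( )]
(()S)SSS => (()())SSS   [S ::= ( )]
(()())SSS => (()())()SS   [S ::= ( )]
(()())()SS => (()())()()S   [S ::= ( )]
(()())()()S => (()())()()()   [S ::= ( )]

S=>SS=>SSS=>SSSS=>(S)SSS=>(SS)SSS=>(()S)SSS=>(()())SSS=>(()())()SS=>(()())()()S=>(()())()()()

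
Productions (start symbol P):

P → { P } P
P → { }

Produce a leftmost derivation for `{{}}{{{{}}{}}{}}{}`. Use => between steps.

P => {P}P => {{}}P => {{}}{P}P => {{}}{{P}P}P => {{}}{{{P}P}P}P => {{}}{{{{}}P}P}P => {{}}{{{{}}{}}P}P => {{}}{{{{}}{}}{}}P => {{}}{{{{}}{}}{}}{}

P => {P}P   [P → { P } P]
{P}P => {{}}P   [P → { }]
{{}}P => {{}}{P}P   [P → { P } P]
{{}}{P}P => {{}}{{P}P}P   [P → { P } P]
{{}}{{P}P}P => {{}}{{{P}P}P}P   [P → { P } P]
{{}}{{{P}P}P}P => {{}}{{{{}}P}P}P   [P → { }]
{{}}{{{{}}P}P}P => {{}}{{{{}}{}}P}P   [P → { }]
{{}}{{{{}}{}}P}P => {{}}{{{{}}{}}{}}P   [P → { }]
{{}}{{{{}}{}}{}}P => {{}}{{{{}}{}}{}}{}   [P → { }]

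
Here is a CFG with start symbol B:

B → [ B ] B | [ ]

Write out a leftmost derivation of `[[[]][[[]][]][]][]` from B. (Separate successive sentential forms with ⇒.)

B ⇒ [B]B ⇒ [[B]B]B ⇒ [[[]]B]B ⇒ [[[]][B]B]B ⇒ [[[]][[B]B]B]B ⇒ [[[]][[[]]B]B]B ⇒ [[[]][[[]][]]B]B ⇒ [[[]][[[]][]][]]B ⇒ [[[]][[[]][]][]][]

B ⇒ [B]B   [B → [ B ] B]
[B]B ⇒ [[B]B]B   [B → [ B ] B]
[[B]B]B ⇒ [[[]]B]B   [B → [ ]]
[[[]]B]B ⇒ [[[]][B]B]B   [B → [ B ] B]
[[[]][B]B]B ⇒ [[[]][[B]B]B]B   [B → [ B ] B]
[[[]][[B]B]B]B ⇒ [[[]][[[]]B]B]B   [B → [ ]]
[[[]][[[]]B]B]B ⇒ [[[]][[[]][]]B]B   [B → [ ]]
[[[]][[[]][]]B]B ⇒ [[[]][[[]][]][]]B   [B → [ ]]
[[[]][[[]][]][]]B ⇒ [[[]][[[]][]][]][]   [B → [ ]]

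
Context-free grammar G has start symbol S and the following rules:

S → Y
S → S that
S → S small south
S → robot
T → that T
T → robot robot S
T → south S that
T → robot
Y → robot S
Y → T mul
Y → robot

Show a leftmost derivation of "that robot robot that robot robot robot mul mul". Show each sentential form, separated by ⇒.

S ⇒ Y ⇒ T mul ⇒ that T mul ⇒ that robot robot S mul ⇒ that robot robot Y mul ⇒ that robot robot T mul mul ⇒ that robot robot that T mul mul ⇒ that robot robot that robot robot S mul mul ⇒ that robot robot that robot robot robot mul mul

S ⇒ Y   [S → Y]
Y ⇒ T mul   [Y → T mul]
T mul ⇒ that T mul   [T → that T]
that T mul ⇒ that robot robot S mul   [T → robot robot S]
that robot robot S mul ⇒ that robot robot Y mul   [S → Y]
that robot robot Y mul ⇒ that robot robot T mul mul   [Y → T mul]
that robot robot T mul mul ⇒ that robot robot that T mul mul   [T → that T]
that robot robot that T mul mul ⇒ that robot robot that robot robot S mul mul   [T → robot robot S]
that robot robot that robot robot S mul mul ⇒ that robot robot that robot robot robot mul mul   [S → robot]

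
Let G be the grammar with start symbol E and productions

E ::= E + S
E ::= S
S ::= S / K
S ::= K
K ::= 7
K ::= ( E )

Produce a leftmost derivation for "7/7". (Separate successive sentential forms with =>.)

E=>S=>S/K=>K/K=>7/K=>7/7

E => S   [E ::= S]
S => S/K   [S ::= S / K]
S/K => K/K   [S ::= K]
K/K => 7/K   [K ::= 7]
7/K => 7/7   [K ::= 7]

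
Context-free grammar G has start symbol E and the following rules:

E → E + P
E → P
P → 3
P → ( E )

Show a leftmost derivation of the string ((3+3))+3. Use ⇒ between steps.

E ⇒ E+P ⇒ P+P ⇒ (E)+P ⇒ (P)+P ⇒ ((E))+P ⇒ ((E+P))+P ⇒ ((P+P))+P ⇒ ((3+P))+P ⇒ ((3+3))+P ⇒ ((3+3))+3

E ⇒ E+P   [E → E + P]
E+P ⇒ P+P   [E → P]
P+P ⇒ (E)+P   [P → ( E )]
(E)+P ⇒ (P)+P   [E → P]
(P)+P ⇒ ((E))+P   [P → ( E )]
((E))+P ⇒ ((E+P))+P   [E → E + P]
((E+P))+P ⇒ ((P+P))+P   [E → P]
((P+P))+P ⇒ ((3+P))+P   [P → 3]
((3+P))+P ⇒ ((3+3))+P   [P → 3]
((3+3))+P ⇒ ((3+3))+3   [P → 3]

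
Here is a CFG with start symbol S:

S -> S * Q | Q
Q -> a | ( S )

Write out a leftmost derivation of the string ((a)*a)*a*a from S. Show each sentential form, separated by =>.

S => S*Q   [S -> S * Q]
S*Q => S*Q*Q   [S -> S * Q]
S*Q*Q => Q*Q*Q   [S -> Q]
Q*Q*Q => (S)*Q*Q   [Q -> ( S )]
(S)*Q*Q => (S*Q)*Q*Q   [S -> S * Q]
(S*Q)*Q*Q => (Q*Q)*Q*Q   [S -> Q]
(Q*Q)*Q*Q => ((S)*Q)*Q*Q   [Q -> ( S )]
((S)*Q)*Q*Q => ((Q)*Q)*Q*Q   [S -> Q]
((Q)*Q)*Q*Q => ((a)*Q)*Q*Q   [Q -> a]
((a)*Q)*Q*Q => ((a)*a)*Q*Q   [Q -> a]
((a)*a)*Q*Q => ((a)*a)*a*Q   [Q -> a]
((a)*a)*a*Q => ((a)*a)*a*a   [Q -> a]

S => S*Q => S*Q*Q => Q*Q*Q => (S)*Q*Q => (S*Q)*Q*Q => (Q*Q)*Q*Q => ((S)*Q)*Q*Q => ((Q)*Q)*Q*Q => ((a)*Q)*Q*Q => ((a)*a)*Q*Q => ((a)*a)*a*Q => ((a)*a)*a*a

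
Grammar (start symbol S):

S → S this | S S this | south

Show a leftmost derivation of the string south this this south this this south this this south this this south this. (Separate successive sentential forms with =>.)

S => S S this   [S → S S this]
S S this => S this S this   [S → S this]
S this S this => S S this this S this   [S → S S this]
S S this this S this => S this S this this S this   [S → S this]
S this S this this S this => S S this this S this this S this   [S → S S this]
S S this this S this this S this => S this S this this S this this S this   [S → S this]
S this S this this S this this S this => S S this this S this this S this this S this   [S → S S this]
S S this this S this this S this this S this => S this S this this S this this S this this S this   [S → S this]
S this S this this S this this S this this S this => S this this S this this S this this S this this S this   [S → S this]
S this this S this this S this this S this this S this => south this this S this this S this this S this this S this   [S → south]
south this this S this this S this this S this this S this => south this this south this this S this this S this this S this   [S → south]
south this this south this this S this this S this this S this => south this this south this this south this this S this this S this   [S → south]
south this this south this this south this this S this this S this => south this this south this this south this this south this this S this   [S → south]
south this this south this this south this this south this this S this => south this this south this this south this this south this this south this   [S → south]

S => S S this => S this S this => S S this this S this => S this S this this S this => S S this this S this this S this => S this S this this S this this S this => S S this this S this this S this this S this => S this S this this S this this S this this S this => S this this S this this S this this S this this S this => south this this S this this S this this S this this S this => south this this south this this S this this S this this S this => south this this south this this south this this S this this S this => south this this south this this south this this south this this S this => south this this south this this south this this south this this south this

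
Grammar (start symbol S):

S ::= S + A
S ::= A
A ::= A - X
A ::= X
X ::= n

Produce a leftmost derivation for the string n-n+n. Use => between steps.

S => S+A   [S ::= S + A]
S+A => A+A   [S ::= A]
A+A => A-X+A   [A ::= A - X]
A-X+A => X-X+A   [A ::= X]
X-X+A => n-X+A   [X ::= n]
n-X+A => n-n+A   [X ::= n]
n-n+A => n-n+X   [A ::= X]
n-n+X => n-n+n   [X ::= n]

S=>S+A=>A+A=>A-X+A=>X-X+A=>n-X+A=>n-n+A=>n-n+X=>n-n+n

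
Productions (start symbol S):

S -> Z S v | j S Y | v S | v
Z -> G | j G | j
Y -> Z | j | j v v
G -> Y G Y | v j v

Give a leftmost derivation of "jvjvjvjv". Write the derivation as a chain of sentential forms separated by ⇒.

S ⇒ ZSv   [S -> Z S v]
ZSv ⇒ jGSv   [Z -> j G]
jGSv ⇒ jvjvSv   [G -> v j v]
jvjvSv ⇒ jvjvjSYv   [S -> j S Y]
jvjvjSYv ⇒ jvjvjvYv   [S -> v]
jvjvjvYv ⇒ jvjvjvjv   [Y -> j]

S ⇒ ZSv ⇒ jGSv ⇒ jvjvSv ⇒ jvjvjSYv ⇒ jvjvjvYv ⇒ jvjvjvjv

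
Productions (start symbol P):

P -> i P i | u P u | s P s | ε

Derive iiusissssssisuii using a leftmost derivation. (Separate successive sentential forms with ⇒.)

P ⇒ iPi ⇒ iiPii ⇒ iiuPuii ⇒ iiusPsuii ⇒ iiusiPisuii ⇒ iiusisPsisuii ⇒ iiusissPssisuii ⇒ iiusisssPsssisuii ⇒ iiusissssssisuii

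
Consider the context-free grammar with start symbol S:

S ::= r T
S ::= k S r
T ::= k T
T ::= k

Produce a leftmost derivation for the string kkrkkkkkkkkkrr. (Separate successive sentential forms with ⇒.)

S ⇒ kSr ⇒ kkSrr ⇒ kkrTrr ⇒ kkrkTrr ⇒ kkrkkTrr ⇒ kkrkkkTrr ⇒ kkrkkkkTrr ⇒ kkrkkkkkTrr ⇒ kkrkkkkkkTrr ⇒ kkrkkkkkkkTrr ⇒ kkrkkkkkkkkTrr ⇒ kkrkkkkkkkkkrr

S ⇒ kSr   [S ::= k S r]
kSr ⇒ kkSrr   [S ::= k S r]
kkSrr ⇒ kkrTrr   [S ::= r T]
kkrTrr ⇒ kkrkTrr   [T ::= k T]
kkrkTrr ⇒ kkrkkTrr   [T ::= k T]
kkrkkTrr ⇒ kkrkkkTrr   [T ::= k T]
kkrkkkTrr ⇒ kkrkkkkTrr   [T ::= k T]
kkrkkkkTrr ⇒ kkrkkkkkTrr   [T ::= k T]
kkrkkkkkTrr ⇒ kkrkkkkkkTrr   [T ::= k T]
kkrkkkkkkTrr ⇒ kkrkkkkkkkTrr   [T ::= k T]
kkrkkkkkkkTrr ⇒ kkrkkkkkkkkTrr   [T ::= k T]
kkrkkkkkkkkTrr ⇒ kkrkkkkkkkkkrr   [T ::= k]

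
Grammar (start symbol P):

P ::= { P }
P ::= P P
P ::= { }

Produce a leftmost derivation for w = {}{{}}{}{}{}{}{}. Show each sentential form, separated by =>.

P => PP   [P ::= P P]
PP => PPP   [P ::= P P]
PPP => PPPP   [P ::= P P]
PPPP => PPPPP   [P ::= P P]
PPPPP => {}PPPP   [P ::= { }]
{}PPPP => {}PPPPP   [P ::= P P]
{}PPPPP => {}{P}PPPP   [P ::= { P }]
{}{P}PPPP => {}{{}}PPPP   [P ::= { }]
{}{{}}PPPP => {}{{}}PPPPP   [P ::= P P]
{}{{}}PPPPP => {}{{}}{}PPPP   [P ::= { }]
{}{{}}{}PPPP => {}{{}}{}{}PPP   [P ::= { }]
{}{{}}{}{}PPP => {}{{}}{}{}{}PP   [P ::= { }]
{}{{}}{}{}{}PP => {}{{}}{}{}{}{}P   [P ::= { }]
{}{{}}{}{}{}{}P => {}{{}}{}{}{}{}{}   [P ::= { }]

P => PP => PPP => PPPP => PPPPP => {}PPPP => {}PPPPP => {}{P}PPPP => {}{{}}PPPP => {}{{}}PPPPP => {}{{}}{}PPPP => {}{{}}{}{}PPP => {}{{}}{}{}{}PP => {}{{}}{}{}{}{}P => {}{{}}{}{}{}{}{}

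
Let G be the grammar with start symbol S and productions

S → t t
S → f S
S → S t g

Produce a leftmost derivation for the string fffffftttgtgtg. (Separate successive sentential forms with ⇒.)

S ⇒ fS   [S → f S]
fS ⇒ ffS   [S → f S]
ffS ⇒ fffS   [S → f S]
fffS ⇒ fffStg   [S → S t g]
fffStg ⇒ fffStgtg   [S → S t g]
fffStgtg ⇒ fffStgtgtg   [S → S t g]
fffStgtgtg ⇒ ffffStgtgtg   [S → f S]
ffffStgtgtg ⇒ fffffStgtgtg   [S → f S]
fffffStgtgtg ⇒ ffffffStgtgtg   [S → f S]
ffffffStgtgtg ⇒ fffffftttgtgtg   [S → t t]

S⇒fS⇒ffS⇒fffS⇒fffStg⇒fffStgtg⇒fffStgtgtg⇒ffffStgtgtg⇒fffffStgtgtg⇒ffffffStgtgtg⇒fffffftttgtgtg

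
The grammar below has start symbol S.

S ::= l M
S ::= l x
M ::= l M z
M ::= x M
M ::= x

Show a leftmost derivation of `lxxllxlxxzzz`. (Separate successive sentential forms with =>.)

S=>lM=>lxM=>lxxM=>lxxlMz=>lxxllMzz=>lxxllxMzz=>lxxllxlMzzz=>lxxllxlxMzzz=>lxxllxlxxzzz

S => lM   [S ::= l M]
lM => lxM   [M ::= x M]
lxM => lxxM   [M ::= x M]
lxxM => lxxlMz   [M ::= l M z]
lxxlMz => lxxllMzz   [M ::= l M z]
lxxllMzz => lxxllxMzz   [M ::= x M]
lxxllxMzz => lxxllxlMzzz   [M ::= l M z]
lxxllxlMzzz => lxxllxlxMzzz   [M ::= x M]
lxxllxlxMzzz => lxxllxlxxzzz   [M ::= x]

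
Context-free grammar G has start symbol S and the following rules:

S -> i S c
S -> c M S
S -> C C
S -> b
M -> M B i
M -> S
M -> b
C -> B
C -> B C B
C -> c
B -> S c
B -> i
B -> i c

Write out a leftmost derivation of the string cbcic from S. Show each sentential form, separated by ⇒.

S ⇒ cMS   [S -> c M S]
cMS ⇒ cSS   [M -> S]
cSS ⇒ cbS   [S -> b]
cbS ⇒ cbCC   [S -> C C]
cbCC ⇒ cbcC   [C -> c]
cbcC ⇒ cbcB   [C -> B]
cbcB ⇒ cbcic   [B -> i c]

S ⇒ cMS ⇒ cSS ⇒ cbS ⇒ cbCC ⇒ cbcC ⇒ cbcB ⇒ cbcic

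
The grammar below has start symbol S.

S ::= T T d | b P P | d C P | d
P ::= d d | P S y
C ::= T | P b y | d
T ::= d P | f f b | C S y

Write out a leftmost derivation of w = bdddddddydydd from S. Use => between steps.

S => bPP => bPSyP => bddSyP => bddTTdyP => bdddPTdyP => bdddddTdyP => bdddddCSydyP => bddddddSydyP => bdddddddydyP => bdddddddydydd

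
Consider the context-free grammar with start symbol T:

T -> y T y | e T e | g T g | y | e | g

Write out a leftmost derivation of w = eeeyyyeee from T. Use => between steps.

T=>eTe=>eeTee=>eeeTeee=>eeeyTyeee=>eeeyyyeee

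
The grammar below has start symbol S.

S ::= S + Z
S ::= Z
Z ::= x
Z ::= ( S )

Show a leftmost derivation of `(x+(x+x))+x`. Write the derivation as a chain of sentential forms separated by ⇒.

S ⇒ S+Z ⇒ Z+Z ⇒ (S)+Z ⇒ (S+Z)+Z ⇒ (Z+Z)+Z ⇒ (x+Z)+Z ⇒ (x+(S))+Z ⇒ (x+(S+Z))+Z ⇒ (x+(Z+Z))+Z ⇒ (x+(x+Z))+Z ⇒ (x+(x+x))+Z ⇒ (x+(x+x))+x

S ⇒ S+Z   [S ::= S + Z]
S+Z ⇒ Z+Z   [S ::= Z]
Z+Z ⇒ (S)+Z   [Z ::= ( S )]
(S)+Z ⇒ (S+Z)+Z   [S ::= S + Z]
(S+Z)+Z ⇒ (Z+Z)+Z   [S ::= Z]
(Z+Z)+Z ⇒ (x+Z)+Z   [Z ::= x]
(x+Z)+Z ⇒ (x+(S))+Z   [Z ::= ( S )]
(x+(S))+Z ⇒ (x+(S+Z))+Z   [S ::= S + Z]
(x+(S+Z))+Z ⇒ (x+(Z+Z))+Z   [S ::= Z]
(x+(Z+Z))+Z ⇒ (x+(x+Z))+Z   [Z ::= x]
(x+(x+Z))+Z ⇒ (x+(x+x))+Z   [Z ::= x]
(x+(x+x))+Z ⇒ (x+(x+x))+x   [Z ::= x]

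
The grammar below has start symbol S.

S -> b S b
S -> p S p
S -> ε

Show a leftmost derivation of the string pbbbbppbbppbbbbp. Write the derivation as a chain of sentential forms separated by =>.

S => pSp   [S -> p S p]
pSp => pbSbp   [S -> b S b]
pbSbp => pbbSbbp   [S -> b S b]
pbbSbbp => pbbbSbbbp   [S -> b S b]
pbbbSbbbp => pbbbbSbbbbp   [S -> b S b]
pbbbbSbbbbp => pbbbbpSpbbbbp   [S -> p S p]
pbbbbpSpbbbbp => pbbbbppSppbbbbp   [S -> p S p]
pbbbbppSppbbbbp => pbbbbppbSbppbbbbp   [S -> b S b]
pbbbbppbSbppbbbbp => pbbbbppbbppbbbbp   [S -> ε]

S => pSp => pbSbp => pbbSbbp => pbbbSbbbp => pbbbbSbbbbp => pbbbbpSpbbbbp => pbbbbppSppbbbbp => pbbbbppbSbppbbbbp => pbbbbppbbppbbbbp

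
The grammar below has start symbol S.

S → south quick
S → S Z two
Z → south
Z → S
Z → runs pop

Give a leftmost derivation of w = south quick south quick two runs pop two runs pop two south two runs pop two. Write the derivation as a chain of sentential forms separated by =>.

S => S Z two   [S → S Z two]
S Z two => S Z two Z two   [S → S Z two]
S Z two Z two => S Z two Z two Z two   [S → S Z two]
S Z two Z two Z two => S Z two Z two Z two Z two   [S → S Z two]
S Z two Z two Z two Z two => S Z two Z two Z two Z two Z two   [S → S Z two]
S Z two Z two Z two Z two Z two => south quick Z two Z two Z two Z two Z two   [S → south quick]
south quick Z two Z two Z two Z two Z two => south quick S two Z two Z two Z two Z two   [Z → S]
south quick S two Z two Z two Z two Z two => south quick south quick two Z two Z two Z two Z two   [S → south quick]
south quick south quick two Z two Z two Z two Z two => south quick south quick two runs pop two Z two Z two Z two   [Z → runs pop]
south quick south quick two runs pop two Z two Z two Z two => south quick south quick two runs pop two runs pop two Z two Z two   [Z → runs pop]
south quick south quick two runs pop two runs pop two Z two Z two => south quick south quick two runs pop two runs pop two south two Z two   [Z → south]
south quick south quick two runs pop two runs pop two south two Z two => south quick south quick two runs pop two runs pop two south two runs pop two   [Z → runs pop]

S => S Z two => S Z two Z two => S Z two Z two Z two => S Z two Z two Z two Z two => S Z two Z two Z two Z two Z two => south quick Z two Z two Z two Z two Z two => south quick S two Z two Z two Z two Z two => south quick south quick two Z two Z two Z two Z two => south quick south quick two runs pop two Z two Z two Z two => south quick south quick two runs pop two runs pop two Z two Z two => south quick south quick two runs pop two runs pop two south two Z two => south quick south quick two runs pop two runs pop two south two runs pop two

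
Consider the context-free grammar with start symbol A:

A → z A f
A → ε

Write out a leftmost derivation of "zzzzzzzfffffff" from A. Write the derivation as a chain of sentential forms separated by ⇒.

A⇒zAf⇒zzAff⇒zzzAfff⇒zzzzAffff⇒zzzzzAfffff⇒zzzzzzAffffff⇒zzzzzzzAfffffff⇒zzzzzzzfffffff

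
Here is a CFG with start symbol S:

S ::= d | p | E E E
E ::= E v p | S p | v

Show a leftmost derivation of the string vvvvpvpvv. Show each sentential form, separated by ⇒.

S⇒EEE⇒SpEE⇒EEEpEE⇒vEEpEE⇒vSpEpEE⇒vEEEpEpEE⇒vvEEpEpEE⇒vvvEpEpEE⇒vvvvpEpEE⇒vvvvpvpEE⇒vvvvpvpvE⇒vvvvpvpvv

S ⇒ EEE   [S ::= E E E]
EEE ⇒ SpEE   [E ::= S p]
SpEE ⇒ EEEpEE   [S ::= E E E]
EEEpEE ⇒ vEEpEE   [E ::= v]
vEEpEE ⇒ vSpEpEE   [E ::= S p]
vSpEpEE ⇒ vEEEpEpEE   [S ::= E E E]
vEEEpEpEE ⇒ vvEEpEpEE   [E ::= v]
vvEEpEpEE ⇒ vvvEpEpEE   [E ::= v]
vvvEpEpEE ⇒ vvvvpEpEE   [E ::= v]
vvvvpEpEE ⇒ vvvvpvpEE   [E ::= v]
vvvvpvpEE ⇒ vvvvpvpvE   [E ::= v]
vvvvpvpvE ⇒ vvvvpvpvv   [E ::= v]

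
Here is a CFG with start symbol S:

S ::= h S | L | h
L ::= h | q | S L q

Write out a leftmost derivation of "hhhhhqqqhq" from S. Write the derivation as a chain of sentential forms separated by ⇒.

S⇒hS⇒hhS⇒hhL⇒hhSLq⇒hhLLq⇒hhSLqLq⇒hhLLqLq⇒hhSLqLqLq⇒hhhSLqLqLq⇒hhhLLqLqLq⇒hhhhLqLqLq⇒hhhhhqLqLq⇒hhhhhqqqLq⇒hhhhhqqqhq

S ⇒ hS   [S ::= h S]
hS ⇒ hhS   [S ::= h S]
hhS ⇒ hhL   [S ::= L]
hhL ⇒ hhSLq   [L ::= S L q]
hhSLq ⇒ hhLLq   [S ::= L]
hhLLq ⇒ hhSLqLq   [L ::= S L q]
hhSLqLq ⇒ hhLLqLq   [S ::= L]
hhLLqLq ⇒ hhSLqLqLq   [L ::= S L q]
hhSLqLqLq ⇒ hhhSLqLqLq   [S ::= h S]
hhhSLqLqLq ⇒ hhhLLqLqLq   [S ::= L]
hhhLLqLqLq ⇒ hhhhLqLqLq   [L ::= h]
hhhhLqLqLq ⇒ hhhhhqLqLq   [L ::= h]
hhhhhqLqLq ⇒ hhhhhqqqLq   [L ::= q]
hhhhhqqqLq ⇒ hhhhhqqqhq   [L ::= h]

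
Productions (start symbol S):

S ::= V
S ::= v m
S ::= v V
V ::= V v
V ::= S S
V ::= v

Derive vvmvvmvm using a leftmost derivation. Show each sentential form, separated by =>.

S => V   [S ::= V]
V => SS   [V ::= S S]
SS => VS   [S ::= V]
VS => SSS   [V ::= S S]
SSS => VSS   [S ::= V]
VSS => vSS   [V ::= v]
vSS => vvmS   [S ::= v m]
vvmS => vvmvV   [S ::= v V]
vvmvV => vvmvSS   [V ::= S S]
vvmvSS => vvmvvmS   [S ::= v m]
vvmvvmS => vvmvvmvm   [S ::= v m]

S => V => SS => VS => SSS => VSS => vSS => vvmS => vvmvV => vvmvSS => vvmvvmS => vvmvvmvm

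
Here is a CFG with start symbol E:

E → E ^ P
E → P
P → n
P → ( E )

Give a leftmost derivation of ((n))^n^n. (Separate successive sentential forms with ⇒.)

E ⇒ E^P   [E → E ^ P]
E^P ⇒ E^P^P   [E → E ^ P]
E^P^P ⇒ P^P^P   [E → P]
P^P^P ⇒ (E)^P^P   [P → ( E )]
(E)^P^P ⇒ (P)^P^P   [E → P]
(P)^P^P ⇒ ((E))^P^P   [P → ( E )]
((E))^P^P ⇒ ((P))^P^P   [E → P]
((P))^P^P ⇒ ((n))^P^P   [P → n]
((n))^P^P ⇒ ((n))^n^P   [P → n]
((n))^n^P ⇒ ((n))^n^n   [P → n]

E ⇒ E^P ⇒ E^P^P ⇒ P^P^P ⇒ (E)^P^P ⇒ (P)^P^P ⇒ ((E))^P^P ⇒ ((P))^P^P ⇒ ((n))^P^P ⇒ ((n))^n^P ⇒ ((n))^n^n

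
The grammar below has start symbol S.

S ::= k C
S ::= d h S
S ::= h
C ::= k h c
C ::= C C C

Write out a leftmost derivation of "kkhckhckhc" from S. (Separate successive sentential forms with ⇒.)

S ⇒ kC ⇒ kCCC ⇒ kkhcCC ⇒ kkhckhcC ⇒ kkhckhckhc

S ⇒ kC   [S ::= k C]
kC ⇒ kCCC   [C ::= C C C]
kCCC ⇒ kkhcCC   [C ::= k h c]
kkhcCC ⇒ kkhckhcC   [C ::= k h c]
kkhckhcC ⇒ kkhckhckhc   [C ::= k h c]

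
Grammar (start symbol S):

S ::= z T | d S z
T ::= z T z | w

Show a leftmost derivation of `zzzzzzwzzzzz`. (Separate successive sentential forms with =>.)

S => zT   [S ::= z T]
zT => zzTz   [T ::= z T z]
zzTz => zzzTzz   [T ::= z T z]
zzzTzz => zzzzTzzz   [T ::= z T z]
zzzzTzzz => zzzzzTzzzz   [T ::= z T z]
zzzzzTzzzz => zzzzzzTzzzzz   [T ::= z T z]
zzzzzzTzzzzz => zzzzzzwzzzzz   [T ::= w]

S=>zT=>zzTz=>zzzTzz=>zzzzTzzz=>zzzzzTzzzz=>zzzzzzTzzzzz=>zzzzzzwzzzzz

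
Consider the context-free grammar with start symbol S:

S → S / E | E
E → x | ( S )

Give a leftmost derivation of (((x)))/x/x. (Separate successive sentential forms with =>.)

S=>S/E=>S/E/E=>E/E/E=>(S)/E/E=>(E)/E/E=>((S))/E/E=>((E))/E/E=>(((S)))/E/E=>(((E)))/E/E=>(((x)))/E/E=>(((x)))/x/E=>(((x)))/x/x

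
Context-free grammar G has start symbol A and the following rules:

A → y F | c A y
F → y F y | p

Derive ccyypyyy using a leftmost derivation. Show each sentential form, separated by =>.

A=>cAy=>ccAyy=>ccyFyy=>ccyyFyyy=>ccyypyyy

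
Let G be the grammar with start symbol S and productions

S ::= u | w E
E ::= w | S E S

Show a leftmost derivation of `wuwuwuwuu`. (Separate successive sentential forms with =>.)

S=>wE=>wSES=>wuES=>wuSESS=>wuwEESS=>wuwSESESS=>wuwuESESS=>wuwuwSESS=>wuwuwuESS=>wuwuwuwSS=>wuwuwuwuS=>wuwuwuwuu

S => wE   [S ::= w E]
wE => wSES   [E ::= S E S]
wSES => wuES   [S ::= u]
wuES => wuSESS   [E ::= S E S]
wuSESS => wuwEESS   [S ::= w E]
wuwEESS => wuwSESESS   [E ::= S E S]
wuwSESESS => wuwuESESS   [S ::= u]
wuwuESESS => wuwuwSESS   [E ::= w]
wuwuwSESS => wuwuwuESS   [S ::= u]
wuwuwuESS => wuwuwuwSS   [E ::= w]
wuwuwuwSS => wuwuwuwuS   [S ::= u]
wuwuwuwuS => wuwuwuwuu   [S ::= u]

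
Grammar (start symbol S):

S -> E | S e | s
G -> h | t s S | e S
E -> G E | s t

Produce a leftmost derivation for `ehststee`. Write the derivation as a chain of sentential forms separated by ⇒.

S ⇒ Se ⇒ See ⇒ Eee ⇒ GEee ⇒ eSEee ⇒ eEEee ⇒ eGEEee ⇒ ehEEee ⇒ ehstEee ⇒ ehststee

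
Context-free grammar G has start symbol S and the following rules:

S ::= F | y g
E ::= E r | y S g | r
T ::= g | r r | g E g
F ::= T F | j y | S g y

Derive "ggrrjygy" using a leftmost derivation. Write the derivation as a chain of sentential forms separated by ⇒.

S ⇒ F ⇒ Sgy ⇒ Fgy ⇒ TFgy ⇒ gFgy ⇒ gTFgy ⇒ ggFgy ⇒ ggTFgy ⇒ ggrrFgy ⇒ ggrrjygy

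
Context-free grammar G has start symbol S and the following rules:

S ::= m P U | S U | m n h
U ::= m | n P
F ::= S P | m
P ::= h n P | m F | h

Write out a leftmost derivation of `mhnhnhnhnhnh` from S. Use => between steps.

S => mPU   [S ::= m P U]
mPU => mhnPU   [P ::= h n P]
mhnPU => mhnhnPU   [P ::= h n P]
mhnhnPU => mhnhnhnPU   [P ::= h n P]
mhnhnhnPU => mhnhnhnhnPU   [P ::= h n P]
mhnhnhnhnPU => mhnhnhnhnhU   [P ::= h]
mhnhnhnhnhU => mhnhnhnhnhnP   [U ::= n P]
mhnhnhnhnhnP => mhnhnhnhnhnh   [P ::= h]

S => mPU => mhnPU => mhnhnPU => mhnhnhnPU => mhnhnhnhnPU => mhnhnhnhnhU => mhnhnhnhnhnP => mhnhnhnhnhnh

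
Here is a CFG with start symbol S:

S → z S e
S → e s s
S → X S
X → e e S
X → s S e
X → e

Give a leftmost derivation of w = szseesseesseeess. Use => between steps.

S => XS   [S → X S]
XS => sSeS   [X → s S e]
sSeS => szSeeS   [S → z S e]
szSeeS => szXSeeS   [S → X S]
szXSeeS => szsSeSeeS   [X → s S e]
szsSeSeeS => szsXSeSeeS   [S → X S]
szsXSeSeeS => szseSeSeeS   [X → e]
szseSeSeeS => szseesseSeeS   [S → e s s]
szseesseSeeS => szseesseesseeS   [S → e s s]
szseesseesseeS => szseesseesseeess   [S → e s s]

S => XS => sSeS => szSeeS => szXSeeS => szsSeSeeS => szsXSeSeeS => szseSeSeeS => szseesseSeeS => szseesseesseeS => szseesseesseeess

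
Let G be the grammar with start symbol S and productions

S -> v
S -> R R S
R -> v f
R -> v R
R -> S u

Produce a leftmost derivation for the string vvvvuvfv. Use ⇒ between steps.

S ⇒ RRS   [S -> R R S]
RRS ⇒ vRRS   [R -> v R]
vRRS ⇒ vvRRS   [R -> v R]
vvRRS ⇒ vvvRRS   [R -> v R]
vvvRRS ⇒ vvvSuRS   [R -> S u]
vvvSuRS ⇒ vvvvuRS   [S -> v]
vvvvuRS ⇒ vvvvuvfS   [R -> v f]
vvvvuvfS ⇒ vvvvuvfv   [S -> v]

S ⇒ RRS ⇒ vRRS ⇒ vvRRS ⇒ vvvRRS ⇒ vvvSuRS ⇒ vvvvuRS ⇒ vvvvuvfS ⇒ vvvvuvfv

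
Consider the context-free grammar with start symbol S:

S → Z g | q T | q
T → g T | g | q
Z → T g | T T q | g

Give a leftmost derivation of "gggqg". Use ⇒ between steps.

S⇒Zg⇒TTqg⇒gTqg⇒ggTqg⇒gggqg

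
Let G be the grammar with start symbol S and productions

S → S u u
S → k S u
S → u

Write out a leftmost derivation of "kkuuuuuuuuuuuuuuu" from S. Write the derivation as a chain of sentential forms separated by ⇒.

S ⇒ kSu   [S → k S u]
kSu ⇒ kSuuu   [S → S u u]
kSuuu ⇒ kSuuuuu   [S → S u u]
kSuuuuu ⇒ kSuuuuuuu   [S → S u u]
kSuuuuuuu ⇒ kkSuuuuuuuu   [S → k S u]
kkSuuuuuuuu ⇒ kkSuuuuuuuuuu   [S → S u u]
kkSuuuuuuuuuu ⇒ kkSuuuuuuuuuuuu   [S → S u u]
kkSuuuuuuuuuuuu ⇒ kkSuuuuuuuuuuuuuu   [S → S u u]
kkSuuuuuuuuuuuuuu ⇒ kkuuuuuuuuuuuuuuu   [S → u]

S ⇒ kSu ⇒ kSuuu ⇒ kSuuuuu ⇒ kSuuuuuuu ⇒ kkSuuuuuuuu ⇒ kkSuuuuuuuuuu ⇒ kkSuuuuuuuuuuuu ⇒ kkSuuuuuuuuuuuuuu ⇒ kkuuuuuuuuuuuuuuu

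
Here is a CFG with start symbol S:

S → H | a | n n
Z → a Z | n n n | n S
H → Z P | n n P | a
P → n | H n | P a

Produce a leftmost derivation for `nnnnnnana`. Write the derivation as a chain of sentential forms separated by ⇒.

S ⇒ H ⇒ ZP ⇒ nnnP ⇒ nnnPa ⇒ nnnHna ⇒ nnnnnPna ⇒ nnnnnPana ⇒ nnnnnnana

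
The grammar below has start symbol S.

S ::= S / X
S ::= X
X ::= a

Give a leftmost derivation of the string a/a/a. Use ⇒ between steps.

S ⇒ S/X ⇒ S/X/X ⇒ X/X/X ⇒ a/X/X ⇒ a/a/X ⇒ a/a/a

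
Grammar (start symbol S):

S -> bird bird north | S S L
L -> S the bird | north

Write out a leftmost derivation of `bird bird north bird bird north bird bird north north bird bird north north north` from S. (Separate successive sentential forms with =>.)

S => S S L   [S -> S S L]
S S L => bird bird north S L   [S -> bird bird north]
bird bird north S L => bird bird north S S L L   [S -> S S L]
bird bird north S S L L => bird bird north S S L S L L   [S -> S S L]
bird bird north S S L S L L => bird bird north bird bird north S L S L L   [S -> bird bird north]
bird bird north bird bird north S L S L L => bird bird north bird bird north bird bird north L S L L   [S -> bird bird north]
bird bird north bird bird north bird bird north L S L L => bird bird north bird bird north bird bird north north S L L   [L -> north]
bird bird north bird bird north bird bird north north S L L => bird bird north bird bird north bird bird north north bird bird north L L   [S -> bird bird north]
bird bird north bird bird north bird bird north north bird bird north L L => bird bird north bird bird north bird bird north north bird bird north north L   [L -> north]
bird bird north bird bird north bird bird north north bird bird north north L => bird bird north bird bird north bird bird north north bird bird north north north   [L -> north]

S => S S L => bird bird north S L => bird bird north S S L L => bird bird north S S L S L L => bird bird north bird bird north S L S L L => bird bird north bird bird north bird bird north L S L L => bird bird north bird bird north bird bird north north S L L => bird bird north bird bird north bird bird north north bird bird north L L => bird bird north bird bird north bird bird north north bird bird north north L => bird bird north bird bird north bird bird north north bird bird north north north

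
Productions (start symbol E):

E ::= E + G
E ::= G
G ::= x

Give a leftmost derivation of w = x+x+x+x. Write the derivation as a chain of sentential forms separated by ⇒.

E⇒E+G⇒E+G+G⇒E+G+G+G⇒G+G+G+G⇒x+G+G+G⇒x+x+G+G⇒x+x+x+G⇒x+x+x+x

E ⇒ E+G   [E ::= E + G]
E+G ⇒ E+G+G   [E ::= E + G]
E+G+G ⇒ E+G+G+G   [E ::= E + G]
E+G+G+G ⇒ G+G+G+G   [E ::= G]
G+G+G+G ⇒ x+G+G+G   [G ::= x]
x+G+G+G ⇒ x+x+G+G   [G ::= x]
x+x+G+G ⇒ x+x+x+G   [G ::= x]
x+x+x+G ⇒ x+x+x+x   [G ::= x]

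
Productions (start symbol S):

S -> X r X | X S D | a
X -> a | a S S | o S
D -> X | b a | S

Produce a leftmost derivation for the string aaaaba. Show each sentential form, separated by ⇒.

S ⇒ XSD ⇒ aSSSD ⇒ aaSSD ⇒ aaaSD ⇒ aaaaD ⇒ aaaaba

S ⇒ XSD   [S -> X S D]
XSD ⇒ aSSSD   [X -> a S S]
aSSSD ⇒ aaSSD   [S -> a]
aaSSD ⇒ aaaSD   [S -> a]
aaaSD ⇒ aaaaD   [S -> a]
aaaaD ⇒ aaaaba   [D -> b a]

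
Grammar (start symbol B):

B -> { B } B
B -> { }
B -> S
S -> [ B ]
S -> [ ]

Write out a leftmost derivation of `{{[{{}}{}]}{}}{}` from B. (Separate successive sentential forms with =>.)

B=>{B}B=>{{B}B}B=>{{S}B}B=>{{[B]}B}B=>{{[{B}B]}B}B=>{{[{{}}B]}B}B=>{{[{{}}{}]}B}B=>{{[{{}}{}]}{}}B=>{{[{{}}{}]}{}}{}

B => {B}B   [B -> { B } B]
{B}B => {{B}B}B   [B -> { B } B]
{{B}B}B => {{S}B}B   [B -> S]
{{S}B}B => {{[B]}B}B   [S -> [ B ]]
{{[B]}B}B => {{[{B}B]}B}B   [B -> { B } B]
{{[{B}B]}B}B => {{[{{}}B]}B}B   [B -> { }]
{{[{{}}B]}B}B => {{[{{}}{}]}B}B   [B -> { }]
{{[{{}}{}]}B}B => {{[{{}}{}]}{}}B   [B -> { }]
{{[{{}}{}]}{}}B => {{[{{}}{}]}{}}{}   [B -> { }]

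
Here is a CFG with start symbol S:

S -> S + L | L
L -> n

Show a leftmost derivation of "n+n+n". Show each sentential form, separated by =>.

S=>S+L=>S+L+L=>L+L+L=>n+L+L=>n+n+L=>n+n+n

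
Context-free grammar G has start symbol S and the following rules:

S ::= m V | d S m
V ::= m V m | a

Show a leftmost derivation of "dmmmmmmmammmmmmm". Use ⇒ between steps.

S⇒dSm⇒dmVm⇒dmmVmm⇒dmmmVmmm⇒dmmmmVmmmm⇒dmmmmmVmmmmm⇒dmmmmmmVmmmmmm⇒dmmmmmmmVmmmmmmm⇒dmmmmmmmammmmmmm

S ⇒ dSm   [S ::= d S m]
dSm ⇒ dmVm   [S ::= m V]
dmVm ⇒ dmmVmm   [V ::= m V m]
dmmVmm ⇒ dmmmVmmm   [V ::= m V m]
dmmmVmmm ⇒ dmmmmVmmmm   [V ::= m V m]
dmmmmVmmmm ⇒ dmmmmmVmmmmm   [V ::= m V m]
dmmmmmVmmmmm ⇒ dmmmmmmVmmmmmm   [V ::= m V m]
dmmmmmmVmmmmmm ⇒ dmmmmmmmVmmmmmmm   [V ::= m V m]
dmmmmmmmVmmmmmmm ⇒ dmmmmmmmammmmmmm   [V ::= a]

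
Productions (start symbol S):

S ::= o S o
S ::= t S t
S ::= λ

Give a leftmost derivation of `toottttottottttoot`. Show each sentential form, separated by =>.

S => tSt => toSot => tooSoot => tootStoot => toottSttoot => tootttStttoot => toottttSttttoot => toottttoSottttoot => toottttotStottttoot => toottttottottttoot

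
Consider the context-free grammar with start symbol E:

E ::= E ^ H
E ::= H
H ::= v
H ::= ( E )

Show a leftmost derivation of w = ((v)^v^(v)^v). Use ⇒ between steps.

E ⇒ H ⇒ (E) ⇒ (E^H) ⇒ (E^H^H) ⇒ (E^H^H^H) ⇒ (H^H^H^H) ⇒ ((E)^H^H^H) ⇒ ((H)^H^H^H) ⇒ ((v)^H^H^H) ⇒ ((v)^v^H^H) ⇒ ((v)^v^(E)^H) ⇒ ((v)^v^(H)^H) ⇒ ((v)^v^(v)^H) ⇒ ((v)^v^(v)^v)

E ⇒ H   [E ::= H]
H ⇒ (E)   [H ::= ( E )]
(E) ⇒ (E^H)   [E ::= E ^ H]
(E^H) ⇒ (E^H^H)   [E ::= E ^ H]
(E^H^H) ⇒ (E^H^H^H)   [E ::= E ^ H]
(E^H^H^H) ⇒ (H^H^H^H)   [E ::= H]
(H^H^H^H) ⇒ ((E)^H^H^H)   [H ::= ( E )]
((E)^H^H^H) ⇒ ((H)^H^H^H)   [E ::= H]
((H)^H^H^H) ⇒ ((v)^H^H^H)   [H ::= v]
((v)^H^H^H) ⇒ ((v)^v^H^H)   [H ::= v]
((v)^v^H^H) ⇒ ((v)^v^(E)^H)   [H ::= ( E )]
((v)^v^(E)^H) ⇒ ((v)^v^(H)^H)   [E ::= H]
((v)^v^(H)^H) ⇒ ((v)^v^(v)^H)   [H ::= v]
((v)^v^(v)^H) ⇒ ((v)^v^(v)^v)   [H ::= v]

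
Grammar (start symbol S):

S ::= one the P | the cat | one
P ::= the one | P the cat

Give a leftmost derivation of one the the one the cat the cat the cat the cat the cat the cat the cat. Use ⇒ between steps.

S ⇒ one the P ⇒ one the P the cat ⇒ one the P the cat the cat ⇒ one the P the cat the cat the cat ⇒ one the P the cat the cat the cat the cat ⇒ one the P the cat the cat the cat the cat the cat ⇒ one the P the cat the cat the cat the cat the cat the cat ⇒ one the P the cat the cat the cat the cat the cat the cat the cat ⇒ one the the one the cat the cat the cat the cat the cat the cat the cat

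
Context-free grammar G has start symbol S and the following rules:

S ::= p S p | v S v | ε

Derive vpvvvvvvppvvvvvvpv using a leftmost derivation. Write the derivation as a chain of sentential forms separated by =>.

S => vSv   [S ::= v S v]
vSv => vpSpv   [S ::= p S p]
vpSpv => vpvSvpv   [S ::= v S v]
vpvSvpv => vpvvSvvpv   [S ::= v S v]
vpvvSvvpv => vpvvvSvvvpv   [S ::= v S v]
vpvvvSvvvpv => vpvvvvSvvvvpv   [S ::= v S v]
vpvvvvSvvvvpv => vpvvvvvSvvvvvpv   [S ::= v S v]
vpvvvvvSvvvvvpv => vpvvvvvvSvvvvvvpv   [S ::= v S v]
vpvvvvvvSvvvvvvpv => vpvvvvvvpSpvvvvvvpv   [S ::= p S p]
vpvvvvvvpSpvvvvvvpv => vpvvvvvvppvvvvvvpv   [S ::= ε]

S=>vSv=>vpSpv=>vpvSvpv=>vpvvSvvpv=>vpvvvSvvvpv=>vpvvvvSvvvvpv=>vpvvvvvSvvvvvpv=>vpvvvvvvSvvvvvvpv=>vpvvvvvvpSpvvvvvvpv=>vpvvvvvvppvvvvvvpv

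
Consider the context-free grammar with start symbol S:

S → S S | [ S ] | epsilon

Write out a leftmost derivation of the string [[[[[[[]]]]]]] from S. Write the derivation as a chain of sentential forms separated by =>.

S => [S] => [[S]] => [[[S]]] => [[[[S]]]] => [[[[SS]]]] => [[[[[S]S]]]] => [[[[[[S]]S]]]] => [[[[[[[S]]]S]]]] => [[[[[[[]]]S]]]] => [[[[[[[]]]]]]]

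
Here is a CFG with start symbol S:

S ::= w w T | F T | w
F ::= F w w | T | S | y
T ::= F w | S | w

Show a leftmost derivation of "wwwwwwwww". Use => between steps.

S=>FT=>FwwT=>TwwT=>FwwwT=>FwwwwwT=>FwwwwwwwT=>SwwwwwwwT=>wwwwwwwwT=>wwwwwwwww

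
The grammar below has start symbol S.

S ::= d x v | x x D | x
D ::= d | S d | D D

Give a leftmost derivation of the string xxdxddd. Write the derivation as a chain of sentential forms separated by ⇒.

S⇒xxD⇒xxDD⇒xxdD⇒xxdDD⇒xxdSdD⇒xxdxdD⇒xxdxdDD⇒xxdxddD⇒xxdxddd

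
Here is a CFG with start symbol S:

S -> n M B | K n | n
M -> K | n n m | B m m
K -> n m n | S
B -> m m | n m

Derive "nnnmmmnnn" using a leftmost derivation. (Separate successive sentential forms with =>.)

S => Kn => Sn => Knn => Snn => Knnn => Snnn => nMBnnn => nnnmBnnn => nnnmmmnnn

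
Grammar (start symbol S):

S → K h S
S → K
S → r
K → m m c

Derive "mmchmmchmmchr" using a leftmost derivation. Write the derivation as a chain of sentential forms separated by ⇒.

S ⇒ KhS ⇒ mmchS ⇒ mmchKhS ⇒ mmchmmchS ⇒ mmchmmchKhS ⇒ mmchmmchmmchS ⇒ mmchmmchmmchr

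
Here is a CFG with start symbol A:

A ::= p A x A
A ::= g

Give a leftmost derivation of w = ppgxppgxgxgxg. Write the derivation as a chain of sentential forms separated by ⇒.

A ⇒ pAxA ⇒ ppAxAxA ⇒ ppgxAxA ⇒ ppgxpAxAxA ⇒ ppgxppAxAxAxA ⇒ ppgxppgxAxAxA ⇒ ppgxppgxgxAxA ⇒ ppgxppgxgxgxA ⇒ ppgxppgxgxgxg

A ⇒ pAxA   [A ::= p A x A]
pAxA ⇒ ppAxAxA   [A ::= p A x A]
ppAxAxA ⇒ ppgxAxA   [A ::= g]
ppgxAxA ⇒ ppgxpAxAxA   [A ::= p A x A]
ppgxpAxAxA ⇒ ppgxppAxAxAxA   [A ::= p A x A]
ppgxppAxAxAxA ⇒ ppgxppgxAxAxA   [A ::= g]
ppgxppgxAxAxA ⇒ ppgxppgxgxAxA   [A ::= g]
ppgxppgxgxAxA ⇒ ppgxppgxgxgxA   [A ::= g]
ppgxppgxgxgxA ⇒ ppgxppgxgxgxg   [A ::= g]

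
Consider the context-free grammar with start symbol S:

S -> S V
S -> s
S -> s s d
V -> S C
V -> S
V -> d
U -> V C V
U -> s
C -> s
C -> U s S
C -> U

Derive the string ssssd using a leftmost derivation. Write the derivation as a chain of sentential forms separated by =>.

S => SV   [S -> S V]
SV => SVV   [S -> S V]
SVV => sVV   [S -> s]
sVV => sSCV   [V -> S C]
sSCV => sSVCV   [S -> S V]
sSVCV => ssVCV   [S -> s]
ssVCV => ssSCV   [V -> S]
ssSCV => sssCV   [S -> s]
sssCV => ssssV   [C -> s]
ssssV => ssssd   [V -> d]

S => SV => SVV => sVV => sSCV => sSVCV => ssVCV => ssSCV => sssCV => ssssV => ssssd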